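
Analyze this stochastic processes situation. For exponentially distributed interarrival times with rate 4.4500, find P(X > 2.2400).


P(X > t) = exp(-lambda * t)
= exp(-4.4500 * 2.2400)
= exp(-9.9680) = 4.6876e-05

4.6876e-05


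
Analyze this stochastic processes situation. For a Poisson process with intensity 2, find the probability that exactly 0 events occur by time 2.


P(N(t)=k) = (lambda*t)^k * exp(-lambda*t) / k!
lambda*t = 4
= 4^0 * exp(-4) / 0!
= 1 * 0.0183 / 1
= 0.0183

0.0183


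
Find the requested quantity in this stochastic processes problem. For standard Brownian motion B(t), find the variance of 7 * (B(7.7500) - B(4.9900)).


Var(alpha*(B(t)-B(s))) = alpha^2 * (t-s)
= 7^2 * (7.7500 - 4.9900)
= 49 * 2.7600
= 135.2400

135.2400


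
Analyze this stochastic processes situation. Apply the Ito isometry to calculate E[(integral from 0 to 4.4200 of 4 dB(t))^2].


By Ito isometry: E[(int f dB)^2] = int f^2 dt
= 4^2 * 4.4200
= 16 * 4.4200 = 70.7200

70.7200


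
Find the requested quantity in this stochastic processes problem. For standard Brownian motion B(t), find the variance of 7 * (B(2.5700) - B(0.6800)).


Var(alpha*(B(t)-B(s))) = alpha^2 * (t-s)
= 7^2 * (2.5700 - 0.6800)
= 49 * 1.8900
= 92.6100

92.6100


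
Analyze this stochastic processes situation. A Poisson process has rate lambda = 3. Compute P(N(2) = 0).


P(N(t)=k) = (lambda*t)^k * exp(-lambda*t) / k!
lambda*t = 6
= 6^0 * exp(-6) / 0!
= 1 * 0.0025 / 1
= 0.0025

0.0025


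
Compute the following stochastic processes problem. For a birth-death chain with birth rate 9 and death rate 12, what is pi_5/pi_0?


For birth-death process, pi_n/pi_0 = (lambda/mu)^n
= (9/12)^5
= 0.2373

0.2373


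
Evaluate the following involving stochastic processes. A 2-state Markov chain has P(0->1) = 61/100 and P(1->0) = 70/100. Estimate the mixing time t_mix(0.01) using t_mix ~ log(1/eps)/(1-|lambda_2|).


lambda_2 = |1 - p01 - p10| = |1 - 0.6100 - 0.7000| = 0.3100
t_mix ~ log(1/eps)/(1 - |lambda_2|)
= log(100)/(1 - 0.3100) = 4.6052/0.6900
= 6.6742

6.6742


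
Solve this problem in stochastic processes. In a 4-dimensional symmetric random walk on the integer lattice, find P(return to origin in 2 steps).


P(return in 2 steps) = P(reverse first step) = 1/(2d)
= 1/8
= 0.1250

0.1250


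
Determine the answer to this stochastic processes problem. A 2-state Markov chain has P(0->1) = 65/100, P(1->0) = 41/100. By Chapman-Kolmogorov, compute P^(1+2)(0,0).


P^3 = P^1 * P^2
Computing via matrix multiplication of the transition matrix.
Entry (0,0) of P^3 = 0.3867

0.3867


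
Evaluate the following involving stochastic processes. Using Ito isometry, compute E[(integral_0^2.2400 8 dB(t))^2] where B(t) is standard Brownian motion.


By Ito isometry: E[(int f dB)^2] = int f^2 dt
= 8^2 * 2.2400
= 64 * 2.2400 = 143.3600

143.3600


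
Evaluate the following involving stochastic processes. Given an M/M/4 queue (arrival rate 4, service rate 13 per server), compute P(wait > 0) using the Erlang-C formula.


a = lambda/mu = 0.3077
rho = a/c = 0.0769
Erlang-C formula applied:
C(c,a) = 2.9743e-04

2.9743e-04


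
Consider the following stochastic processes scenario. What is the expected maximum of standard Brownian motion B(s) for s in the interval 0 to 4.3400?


E(max B(s)) = sqrt(2t/pi)
= sqrt(2*4.3400/pi)
= sqrt(2.7629)
= 1.6622

1.6622


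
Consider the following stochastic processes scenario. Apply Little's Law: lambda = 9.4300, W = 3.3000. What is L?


Little's Law: L = lambda * W
= 9.4300 * 3.3000
= 31.1190

31.1190


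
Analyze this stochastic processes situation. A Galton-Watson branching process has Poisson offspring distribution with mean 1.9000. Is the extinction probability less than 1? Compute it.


Since mu = 1.9000 > 1, extinction prob q < 1.
Solve s = exp(mu*(s-1)) iteratively.
q = 0.2328

0.2328


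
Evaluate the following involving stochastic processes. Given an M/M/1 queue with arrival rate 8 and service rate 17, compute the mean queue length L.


rho = 8/17 = 0.4706
L = rho/(1-rho)
= 0.4706/0.5294
= 0.8889

0.8889


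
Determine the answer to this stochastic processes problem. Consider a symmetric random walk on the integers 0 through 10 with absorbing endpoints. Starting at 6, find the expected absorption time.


For symmetric RW on 0,...,N with absorbing barriers, E(i) = i*(N-i)
E(6) = 6 * 4 = 24

24


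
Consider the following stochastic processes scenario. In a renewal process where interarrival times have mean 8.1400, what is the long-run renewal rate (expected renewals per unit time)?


Long-run renewal rate = 1/E(X)
= 1/8.1400
= 0.1229

0.1229


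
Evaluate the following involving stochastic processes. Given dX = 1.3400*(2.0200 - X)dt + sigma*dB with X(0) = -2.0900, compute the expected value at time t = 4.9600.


E[X(t)] = mu + (X(0) - mu)*exp(-theta*t)
= 2.0200 + (-2.0900 - 2.0200)*exp(-1.3400*4.9600)
= 2.0200 + -4.1100 * 0.0013
= 2.0147

2.0147


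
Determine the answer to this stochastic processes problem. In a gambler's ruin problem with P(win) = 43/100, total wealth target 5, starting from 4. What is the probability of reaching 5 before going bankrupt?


Gambler's ruin formula:
r = q/p = 0.5700/0.4300 = 1.3256
P(win) = (1 - r^i)/(1 - r^N)
= (1 - 1.3256^4)/(1 - 1.3256^5)
= 0.6750

0.6750


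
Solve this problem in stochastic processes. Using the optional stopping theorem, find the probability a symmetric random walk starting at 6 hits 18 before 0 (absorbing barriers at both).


By optional stopping theorem: E(M at tau) = M(0) = 6
P(hit 18)*18 + P(hit 0)*0 = 6
P(hit 18) = (6 - 0)/(18 - 0) = 1/3 = 0.3333

0.3333


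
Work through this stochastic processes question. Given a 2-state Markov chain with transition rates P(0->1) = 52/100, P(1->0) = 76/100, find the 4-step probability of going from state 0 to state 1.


Computing P^4 by matrix multiplication.
P = [[0.4800, 0.5200], [0.7600, 0.2400]]
After raising P to the power 4:
P^4(0,1) = 0.4038

0.4038


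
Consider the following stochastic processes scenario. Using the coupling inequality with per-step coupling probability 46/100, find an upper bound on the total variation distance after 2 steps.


TV distance bound <= (1-delta)^n
= (1 - 0.4600)^2
= 0.5400^2
= 0.2916

0.2916


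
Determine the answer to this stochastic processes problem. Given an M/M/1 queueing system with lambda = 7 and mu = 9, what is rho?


rho = lambda/mu
= 7/9
= 0.7778

0.7778


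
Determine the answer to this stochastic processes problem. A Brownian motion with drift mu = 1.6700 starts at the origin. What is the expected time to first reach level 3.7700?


Expected first passage time = a/mu
= 3.7700/1.6700
= 2.2575

2.2575


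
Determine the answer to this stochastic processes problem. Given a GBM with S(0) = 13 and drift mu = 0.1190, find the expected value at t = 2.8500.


E[S(t)] = S(0) * exp(mu * t)
= 13 * exp(0.1190 * 2.8500)
= 13 * 1.4038
= 18.2488

18.2488


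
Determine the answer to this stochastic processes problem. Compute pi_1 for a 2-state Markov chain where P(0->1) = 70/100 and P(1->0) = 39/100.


Stationary distribution: pi_0 = p10/(p01+p10), pi_1 = p01/(p01+p10)
p01 = 0.7000, p10 = 0.3900
pi_1 = 0.6422

0.6422


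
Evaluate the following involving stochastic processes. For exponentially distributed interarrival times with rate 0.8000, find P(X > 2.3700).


P(X > t) = exp(-lambda * t)
= exp(-0.8000 * 2.3700)
= exp(-1.8960) = 0.1502

0.1502


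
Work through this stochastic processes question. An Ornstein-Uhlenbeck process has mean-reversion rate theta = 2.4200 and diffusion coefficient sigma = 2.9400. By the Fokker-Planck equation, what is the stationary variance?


Stationary variance = sigma^2 / (2*theta)
= 2.9400^2 / (2*2.4200)
= 8.6436 / 4.8400
= 1.7859

1.7859


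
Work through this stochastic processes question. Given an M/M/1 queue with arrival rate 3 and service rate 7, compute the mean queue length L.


rho = 3/7 = 0.4286
L = rho/(1-rho)
= 0.4286/0.5714
= 0.7500

0.7500


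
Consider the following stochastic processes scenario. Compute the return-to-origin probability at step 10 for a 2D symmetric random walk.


P = C(10,5)^2 / 4^10
= 252^2 / 1048576
= 63504 / 1048576
= 0.0606

0.0606


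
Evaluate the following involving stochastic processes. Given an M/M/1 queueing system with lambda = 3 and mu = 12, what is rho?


rho = lambda/mu
= 3/12
= 0.2500

0.2500


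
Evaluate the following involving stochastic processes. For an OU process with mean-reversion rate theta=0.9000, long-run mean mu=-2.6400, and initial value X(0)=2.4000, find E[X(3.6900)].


E[X(t)] = mu + (X(0) - mu)*exp(-theta*t)
= -2.6400 + (2.4000 - -2.6400)*exp(-0.9000*3.6900)
= -2.6400 + 5.0400 * 0.0361
= -2.4580

-2.4580


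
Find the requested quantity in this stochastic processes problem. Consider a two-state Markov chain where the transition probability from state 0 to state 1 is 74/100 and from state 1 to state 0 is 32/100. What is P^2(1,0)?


Computing P^2 by matrix multiplication.
P = [[0.2600, 0.7400], [0.3200, 0.6800]]
After raising P to the power 2:
P^2(1,0) = 0.3008

0.3008


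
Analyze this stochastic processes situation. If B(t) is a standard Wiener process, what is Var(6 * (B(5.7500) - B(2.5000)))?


Var(alpha*(B(t)-B(s))) = alpha^2 * (t-s)
= 6^2 * (5.7500 - 2.5000)
= 36 * 3.2500
= 117.0000

117.0000


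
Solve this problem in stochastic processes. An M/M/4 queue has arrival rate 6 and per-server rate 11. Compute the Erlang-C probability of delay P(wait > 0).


a = lambda/mu = 0.5455
rho = a/c = 0.1364
Erlang-C formula applied:
C(c,a) = 0.0025

0.0025


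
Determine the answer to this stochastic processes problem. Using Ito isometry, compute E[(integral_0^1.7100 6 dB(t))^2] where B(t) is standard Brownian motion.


By Ito isometry: E[(int f dB)^2] = int f^2 dt
= 6^2 * 1.7100
= 36 * 1.7100 = 61.5600

61.5600


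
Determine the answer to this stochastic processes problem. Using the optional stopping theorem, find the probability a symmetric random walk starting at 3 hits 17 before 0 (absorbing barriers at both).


By optional stopping theorem: E(M at tau) = M(0) = 3
P(hit 17)*17 + P(hit 0)*0 = 3
P(hit 17) = (3 - 0)/(17 - 0) = 3/17 = 0.1765

0.1765


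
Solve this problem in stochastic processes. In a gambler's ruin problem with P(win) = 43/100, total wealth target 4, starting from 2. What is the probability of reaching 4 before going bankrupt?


Gambler's ruin formula:
r = q/p = 0.5700/0.4300 = 1.3256
P(win) = (1 - r^i)/(1 - r^N)
= (1 - 1.3256^2)/(1 - 1.3256^4)
= 0.3627

0.3627


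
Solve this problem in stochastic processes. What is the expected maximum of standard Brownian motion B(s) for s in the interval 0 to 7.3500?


E(max B(s)) = sqrt(2t/pi)
= sqrt(2*7.3500/pi)
= sqrt(4.6792)
= 2.1631

2.1631


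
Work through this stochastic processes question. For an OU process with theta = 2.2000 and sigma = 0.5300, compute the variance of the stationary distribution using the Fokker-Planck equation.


Stationary variance = sigma^2 / (2*theta)
= 0.5300^2 / (2*2.2000)
= 0.2809 / 4.4000
= 0.0638

0.0638


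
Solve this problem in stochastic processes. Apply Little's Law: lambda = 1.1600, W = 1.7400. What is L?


Little's Law: L = lambda * W
= 1.1600 * 1.7400
= 2.0184

2.0184


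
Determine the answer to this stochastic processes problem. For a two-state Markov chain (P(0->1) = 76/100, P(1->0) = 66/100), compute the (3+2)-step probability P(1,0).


P^5 = P^3 * P^2
Computing via matrix multiplication of the transition matrix.
Entry (1,0) of P^5 = 0.4709

0.4709


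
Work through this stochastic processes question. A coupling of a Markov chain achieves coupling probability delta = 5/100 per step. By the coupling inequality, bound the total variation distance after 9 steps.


TV distance bound <= (1-delta)^n
= (1 - 0.0500)^9
= 0.9500^9
= 0.6302

0.6302


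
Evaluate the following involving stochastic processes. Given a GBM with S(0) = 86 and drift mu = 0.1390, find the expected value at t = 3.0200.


E[S(t)] = S(0) * exp(mu * t)
= 86 * exp(0.1390 * 3.0200)
= 86 * 1.5216
= 130.8599

130.8599


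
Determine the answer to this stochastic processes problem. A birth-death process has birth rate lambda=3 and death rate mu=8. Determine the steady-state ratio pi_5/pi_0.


For birth-death process, pi_n/pi_0 = (lambda/mu)^n
= (3/8)^5
= 0.0074

0.0074


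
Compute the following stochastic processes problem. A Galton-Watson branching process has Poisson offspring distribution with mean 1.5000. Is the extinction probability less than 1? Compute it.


Since mu = 1.5000 > 1, extinction prob q < 1.
Solve s = exp(mu*(s-1)) iteratively.
q = 0.4172

0.4172


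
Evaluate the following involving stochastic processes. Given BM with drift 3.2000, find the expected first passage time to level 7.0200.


Expected first passage time = a/mu
= 7.0200/3.2000
= 2.1937

2.1937


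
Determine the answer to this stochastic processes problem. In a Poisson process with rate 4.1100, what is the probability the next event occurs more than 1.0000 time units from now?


P(X > t) = exp(-lambda * t)
= exp(-4.1100 * 1.0000)
= exp(-4.1100) = 0.0164

0.0164


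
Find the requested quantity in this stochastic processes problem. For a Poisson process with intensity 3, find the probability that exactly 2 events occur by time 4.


P(N(t)=k) = (lambda*t)^k * exp(-lambda*t) / k!
lambda*t = 12
= 12^2 * exp(-12) / 2!
= 144 * 6.1442e-06 / 2
= 4.4238e-04

4.4238e-04


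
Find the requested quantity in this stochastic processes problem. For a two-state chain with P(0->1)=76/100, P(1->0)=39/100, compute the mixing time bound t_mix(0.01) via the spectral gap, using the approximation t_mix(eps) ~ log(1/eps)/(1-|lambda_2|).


lambda_2 = |1 - p01 - p10| = |1 - 0.7600 - 0.3900| = 0.1500
t_mix ~ log(1/eps)/(1 - |lambda_2|)
= log(100)/(1 - 0.1500) = 4.6052/0.8500
= 5.4178

5.4178


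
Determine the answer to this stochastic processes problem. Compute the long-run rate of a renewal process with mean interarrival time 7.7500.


Long-run renewal rate = 1/E(X)
= 1/7.7500
= 0.1290

0.1290


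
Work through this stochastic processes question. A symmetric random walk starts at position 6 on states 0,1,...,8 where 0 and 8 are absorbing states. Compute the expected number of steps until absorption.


For symmetric RW on 0,...,N with absorbing barriers, E(i) = i*(N-i)
E(6) = 6 * 2 = 12

12


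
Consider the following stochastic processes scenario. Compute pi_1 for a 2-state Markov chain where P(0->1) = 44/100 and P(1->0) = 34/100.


Stationary distribution: pi_0 = p10/(p01+p10), pi_1 = p01/(p01+p10)
p01 = 0.4400, p10 = 0.3400
pi_1 = 0.5641

0.5641


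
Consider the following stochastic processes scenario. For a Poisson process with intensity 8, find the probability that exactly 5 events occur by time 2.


P(N(t)=k) = (lambda*t)^k * exp(-lambda*t) / k!
lambda*t = 16
= 16^5 * exp(-16) / 5!
= 1048576 * 1.1254e-07 / 120
= 9.8335e-04

9.8335e-04


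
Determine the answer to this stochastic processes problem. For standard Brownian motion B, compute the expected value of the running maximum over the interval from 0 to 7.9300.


E(max B(s)) = sqrt(2t/pi)
= sqrt(2*7.9300/pi)
= sqrt(5.0484)
= 2.2469

2.2469


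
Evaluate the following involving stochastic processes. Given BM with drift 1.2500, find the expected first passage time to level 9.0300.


Expected first passage time = a/mu
= 9.0300/1.2500
= 7.2240

7.2240


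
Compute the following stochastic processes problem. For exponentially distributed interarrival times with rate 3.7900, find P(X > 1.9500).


P(X > t) = exp(-lambda * t)
= exp(-3.7900 * 1.9500)
= exp(-7.3905) = 6.1709e-04

6.1709e-04


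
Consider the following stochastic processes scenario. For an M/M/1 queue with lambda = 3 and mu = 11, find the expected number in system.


rho = 3/11 = 0.2727
L = rho/(1-rho)
= 0.2727/0.7273
= 0.3750

0.3750


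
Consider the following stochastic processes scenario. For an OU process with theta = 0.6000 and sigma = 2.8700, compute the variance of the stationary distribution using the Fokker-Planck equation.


Stationary variance = sigma^2 / (2*theta)
= 2.8700^2 / (2*0.6000)
= 8.2369 / 1.2000
= 6.8641

6.8641


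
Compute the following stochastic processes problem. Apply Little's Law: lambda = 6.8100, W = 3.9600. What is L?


Little's Law: L = lambda * W
= 6.8100 * 3.9600
= 26.9676

26.9676


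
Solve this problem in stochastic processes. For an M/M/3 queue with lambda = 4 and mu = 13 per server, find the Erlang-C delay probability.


a = lambda/mu = 0.3077
rho = a/c = 0.1026
Erlang-C formula applied:
C(c,a) = 0.0040

0.0040


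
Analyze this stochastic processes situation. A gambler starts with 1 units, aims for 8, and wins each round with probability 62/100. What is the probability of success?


Gambler's ruin formula:
r = q/p = 0.3800/0.6200 = 0.6129
P(win) = (1 - r^i)/(1 - r^N)
= (1 - 0.6129^1)/(1 - 0.6129^8)
= 0.3950

0.3950


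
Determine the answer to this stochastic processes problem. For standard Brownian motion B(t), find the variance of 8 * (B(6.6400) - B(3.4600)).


Var(alpha*(B(t)-B(s))) = alpha^2 * (t-s)
= 8^2 * (6.6400 - 3.4600)
= 64 * 3.1800
= 203.5200

203.5200


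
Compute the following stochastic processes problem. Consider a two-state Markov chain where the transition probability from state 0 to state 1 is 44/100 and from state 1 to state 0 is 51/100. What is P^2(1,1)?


Computing P^2 by matrix multiplication.
P = [[0.5600, 0.4400], [0.5100, 0.4900]]
After raising P to the power 2:
P^2(1,1) = 0.4645

0.4645


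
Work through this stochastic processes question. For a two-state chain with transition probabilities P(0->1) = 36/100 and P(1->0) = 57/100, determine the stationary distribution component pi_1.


Stationary distribution: pi_0 = p10/(p01+p10), pi_1 = p01/(p01+p10)
p01 = 0.3600, p10 = 0.5700
pi_1 = 0.3871

0.3871


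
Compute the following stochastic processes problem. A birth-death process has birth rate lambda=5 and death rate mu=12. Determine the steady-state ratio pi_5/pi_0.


For birth-death process, pi_n/pi_0 = (lambda/mu)^n
= (5/12)^5
= 0.0126

0.0126


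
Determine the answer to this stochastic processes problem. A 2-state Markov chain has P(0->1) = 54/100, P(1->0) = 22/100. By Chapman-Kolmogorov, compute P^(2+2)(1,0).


P^4 = P^2 * P^2
Computing via matrix multiplication of the transition matrix.
Entry (1,0) of P^4 = 0.2885

0.2885


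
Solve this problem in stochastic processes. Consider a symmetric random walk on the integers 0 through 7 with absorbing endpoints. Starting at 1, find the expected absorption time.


For symmetric RW on 0,...,N with absorbing barriers, E(i) = i*(N-i)
E(1) = 1 * 6 = 6

6


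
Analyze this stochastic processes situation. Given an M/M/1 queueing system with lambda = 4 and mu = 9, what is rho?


rho = lambda/mu
= 4/9
= 0.4444

0.4444


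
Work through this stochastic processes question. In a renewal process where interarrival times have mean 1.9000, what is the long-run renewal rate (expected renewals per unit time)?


Long-run renewal rate = 1/E(X)
= 1/1.9000
= 0.5263

0.5263


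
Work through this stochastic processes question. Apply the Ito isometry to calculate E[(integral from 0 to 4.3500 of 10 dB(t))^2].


By Ito isometry: E[(int f dB)^2] = int f^2 dt
= 10^2 * 4.3500
= 100 * 4.3500 = 435.0000

435.0000


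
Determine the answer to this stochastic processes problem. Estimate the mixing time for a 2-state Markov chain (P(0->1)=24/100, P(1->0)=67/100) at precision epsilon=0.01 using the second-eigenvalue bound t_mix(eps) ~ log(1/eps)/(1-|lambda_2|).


lambda_2 = |1 - p01 - p10| = |1 - 0.2400 - 0.6700| = 0.0900
t_mix ~ log(1/eps)/(1 - |lambda_2|)
= log(100)/(1 - 0.0900) = 4.6052/0.9100
= 5.0606

5.0606


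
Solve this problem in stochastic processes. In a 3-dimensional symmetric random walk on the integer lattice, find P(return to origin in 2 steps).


P(return in 2 steps) = P(reverse first step) = 1/(2d)
= 1/6
= 0.1667

0.1667


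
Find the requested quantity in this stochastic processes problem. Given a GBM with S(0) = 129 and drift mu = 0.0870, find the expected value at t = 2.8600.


E[S(t)] = S(0) * exp(mu * t)
= 129 * exp(0.0870 * 2.8600)
= 129 * 1.2825
= 165.4439

165.4439


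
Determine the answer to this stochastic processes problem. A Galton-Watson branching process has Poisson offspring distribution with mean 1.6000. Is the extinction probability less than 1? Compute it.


Since mu = 1.6000 > 1, extinction prob q < 1.
Solve s = exp(mu*(s-1)) iteratively.
q = 0.3580

0.3580


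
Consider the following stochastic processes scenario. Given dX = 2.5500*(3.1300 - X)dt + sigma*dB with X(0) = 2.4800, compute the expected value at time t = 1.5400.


E[X(t)] = mu + (X(0) - mu)*exp(-theta*t)
= 3.1300 + (2.4800 - 3.1300)*exp(-2.5500*1.5400)
= 3.1300 + -0.6500 * 0.0197
= 3.1172

3.1172


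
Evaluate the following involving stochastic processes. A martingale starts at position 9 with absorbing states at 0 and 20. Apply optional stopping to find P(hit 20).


By optional stopping theorem: E(M at tau) = M(0) = 9
P(hit 20)*20 + P(hit 0)*0 = 9
P(hit 20) = (9 - 0)/(20 - 0) = 9/20 = 0.4500

0.4500


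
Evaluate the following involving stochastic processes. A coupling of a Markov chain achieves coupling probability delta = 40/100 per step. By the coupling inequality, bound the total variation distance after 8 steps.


TV distance bound <= (1-delta)^n
= (1 - 0.4000)^8
= 0.6000^8
= 0.0168

0.0168


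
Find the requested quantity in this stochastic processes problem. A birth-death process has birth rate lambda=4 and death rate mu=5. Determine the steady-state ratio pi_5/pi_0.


For birth-death process, pi_n/pi_0 = (lambda/mu)^n
= (4/5)^5
= 0.3277

0.3277


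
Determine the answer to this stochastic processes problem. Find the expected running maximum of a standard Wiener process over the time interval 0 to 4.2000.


E(max B(s)) = sqrt(2t/pi)
= sqrt(2*4.2000/pi)
= sqrt(2.6738)
= 1.6352

1.6352


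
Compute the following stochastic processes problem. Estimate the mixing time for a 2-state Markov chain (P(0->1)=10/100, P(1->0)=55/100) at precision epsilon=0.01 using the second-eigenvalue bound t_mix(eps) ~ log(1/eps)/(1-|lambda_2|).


lambda_2 = |1 - p01 - p10| = |1 - 0.1000 - 0.5500| = 0.3500
t_mix ~ log(1/eps)/(1 - |lambda_2|)
= log(100)/(1 - 0.3500) = 4.6052/0.6500
= 7.0849

7.0849


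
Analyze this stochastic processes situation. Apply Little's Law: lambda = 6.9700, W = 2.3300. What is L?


Little's Law: L = lambda * W
= 6.9700 * 2.3300
= 16.2401

16.2401


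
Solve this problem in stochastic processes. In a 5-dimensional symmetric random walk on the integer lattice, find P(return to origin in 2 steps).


P(return in 2 steps) = P(reverse first step) = 1/(2d)
= 1/10
= 0.1000

0.1000


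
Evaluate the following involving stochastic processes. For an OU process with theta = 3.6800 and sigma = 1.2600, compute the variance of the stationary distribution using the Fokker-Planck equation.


Stationary variance = sigma^2 / (2*theta)
= 1.2600^2 / (2*3.6800)
= 1.5876 / 7.3600
= 0.2157

0.2157


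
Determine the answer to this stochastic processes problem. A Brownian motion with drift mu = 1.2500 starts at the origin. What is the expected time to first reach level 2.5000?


Expected first passage time = a/mu
= 2.5000/1.2500
= 2.0000

2.0000


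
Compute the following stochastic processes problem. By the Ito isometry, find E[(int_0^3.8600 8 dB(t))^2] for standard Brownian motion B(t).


By Ito isometry: E[(int f dB)^2] = int f^2 dt
= 8^2 * 3.8600
= 64 * 3.8600 = 247.0400

247.0400


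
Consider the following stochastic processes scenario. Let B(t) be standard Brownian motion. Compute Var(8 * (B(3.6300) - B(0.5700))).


Var(alpha*(B(t)-B(s))) = alpha^2 * (t-s)
= 8^2 * (3.6300 - 0.5700)
= 64 * 3.0600
= 195.8400

195.8400


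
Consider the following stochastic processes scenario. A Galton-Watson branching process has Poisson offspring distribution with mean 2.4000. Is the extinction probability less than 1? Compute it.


Since mu = 2.4000 > 1, extinction prob q < 1.
Solve s = exp(mu*(s-1)) iteratively.
q = 0.1214

0.1214


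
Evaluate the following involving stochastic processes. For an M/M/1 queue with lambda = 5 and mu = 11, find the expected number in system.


rho = 5/11 = 0.4545
L = rho/(1-rho)
= 0.4545/0.5455
= 0.8333

0.8333


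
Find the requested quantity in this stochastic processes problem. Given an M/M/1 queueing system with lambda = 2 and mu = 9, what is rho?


rho = lambda/mu
= 2/9
= 0.2222

0.2222


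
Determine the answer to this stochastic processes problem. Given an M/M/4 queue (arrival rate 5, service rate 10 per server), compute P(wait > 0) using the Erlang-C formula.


a = lambda/mu = 0.5000
rho = a/c = 0.1250
Erlang-C formula applied:
C(c,a) = 0.0018

0.0018


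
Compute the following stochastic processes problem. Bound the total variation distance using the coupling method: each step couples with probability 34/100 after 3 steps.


TV distance bound <= (1-delta)^n
= (1 - 0.3400)^3
= 0.6600^3
= 0.2875

0.2875


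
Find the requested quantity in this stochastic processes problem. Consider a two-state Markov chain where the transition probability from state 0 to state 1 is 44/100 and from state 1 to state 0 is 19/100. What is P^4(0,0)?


Computing P^4 by matrix multiplication.
P = [[0.5600, 0.4400], [0.1900, 0.8100]]
After raising P to the power 4:
P^4(0,0) = 0.3147

0.3147


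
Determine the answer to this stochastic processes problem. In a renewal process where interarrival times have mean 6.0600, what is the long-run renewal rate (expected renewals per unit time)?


Long-run renewal rate = 1/E(X)
= 1/6.0600
= 0.1650

0.1650


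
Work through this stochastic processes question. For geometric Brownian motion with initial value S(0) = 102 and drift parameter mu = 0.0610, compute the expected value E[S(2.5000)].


E[S(t)] = S(0) * exp(mu * t)
= 102 * exp(0.0610 * 2.5000)
= 102 * 1.1647
= 118.8037

118.8037


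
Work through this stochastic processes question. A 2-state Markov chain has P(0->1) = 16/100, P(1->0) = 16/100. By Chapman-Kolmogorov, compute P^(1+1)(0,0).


P^2 = P^1 * P^1
Computing via matrix multiplication of the transition matrix.
Entry (0,0) of P^2 = 0.7312

0.7312


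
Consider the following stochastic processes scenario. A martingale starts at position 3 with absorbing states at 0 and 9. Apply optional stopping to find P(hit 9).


By optional stopping theorem: E(M at tau) = M(0) = 3
P(hit 9)*9 + P(hit 0)*0 = 3
P(hit 9) = (3 - 0)/(9 - 0) = 1/3 = 0.3333

0.3333


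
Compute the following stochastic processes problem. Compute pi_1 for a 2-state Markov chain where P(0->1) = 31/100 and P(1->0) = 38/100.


Stationary distribution: pi_0 = p10/(p01+p10), pi_1 = p01/(p01+p10)
p01 = 0.3100, p10 = 0.3800
pi_1 = 0.4493

0.4493


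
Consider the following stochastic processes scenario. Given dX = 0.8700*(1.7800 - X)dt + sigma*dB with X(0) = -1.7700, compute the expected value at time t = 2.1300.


E[X(t)] = mu + (X(0) - mu)*exp(-theta*t)
= 1.7800 + (-1.7700 - 1.7800)*exp(-0.8700*2.1300)
= 1.7800 + -3.5500 * 0.1568
= 1.2235

1.2235


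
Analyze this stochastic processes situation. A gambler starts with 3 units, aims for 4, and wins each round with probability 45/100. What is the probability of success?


Gambler's ruin formula:
r = q/p = 0.5500/0.4500 = 1.2222
P(win) = (1 - r^i)/(1 - r^N)
= (1 - 1.2222^3)/(1 - 1.2222^4)
= 0.6705

0.6705


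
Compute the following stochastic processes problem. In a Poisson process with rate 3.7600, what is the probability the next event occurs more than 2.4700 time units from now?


P(X > t) = exp(-lambda * t)
= exp(-3.7600 * 2.4700)
= exp(-9.2872) = 9.2602e-05

9.2602e-05


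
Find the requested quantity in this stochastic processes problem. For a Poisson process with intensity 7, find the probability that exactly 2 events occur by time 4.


P(N(t)=k) = (lambda*t)^k * exp(-lambda*t) / k!
lambda*t = 28
= 28^2 * exp(-28) / 2!
= 784 * 6.9144e-13 / 2
= 2.7104e-10

2.7104e-10


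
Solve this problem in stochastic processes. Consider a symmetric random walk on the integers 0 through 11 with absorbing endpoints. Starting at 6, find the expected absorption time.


For symmetric RW on 0,...,N with absorbing barriers, E(i) = i*(N-i)
E(6) = 6 * 5 = 30

30


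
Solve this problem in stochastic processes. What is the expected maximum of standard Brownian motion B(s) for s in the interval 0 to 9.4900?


E(max B(s)) = sqrt(2t/pi)
= sqrt(2*9.4900/pi)
= sqrt(6.0415)
= 2.4580

2.4580


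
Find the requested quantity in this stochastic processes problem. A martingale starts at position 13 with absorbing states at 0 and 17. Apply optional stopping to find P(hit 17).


By optional stopping theorem: E(M at tau) = M(0) = 13
P(hit 17)*17 + P(hit 0)*0 = 13
P(hit 17) = (13 - 0)/(17 - 0) = 13/17 = 0.7647

0.7647


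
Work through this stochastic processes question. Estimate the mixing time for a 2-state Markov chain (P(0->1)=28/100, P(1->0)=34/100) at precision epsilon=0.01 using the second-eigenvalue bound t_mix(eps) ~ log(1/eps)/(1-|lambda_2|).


lambda_2 = |1 - p01 - p10| = |1 - 0.2800 - 0.3400| = 0.3800
t_mix ~ log(1/eps)/(1 - |lambda_2|)
= log(100)/(1 - 0.3800) = 4.6052/0.6200
= 7.4277

7.4277


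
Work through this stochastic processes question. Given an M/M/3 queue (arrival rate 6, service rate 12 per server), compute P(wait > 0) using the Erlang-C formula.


a = lambda/mu = 0.5000
rho = a/c = 0.1667
Erlang-C formula applied:
C(c,a) = 0.0152

0.0152


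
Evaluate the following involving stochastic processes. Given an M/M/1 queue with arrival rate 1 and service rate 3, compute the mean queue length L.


rho = 1/3 = 0.3333
L = rho/(1-rho)
= 0.3333/0.6667
= 0.5000

0.5000


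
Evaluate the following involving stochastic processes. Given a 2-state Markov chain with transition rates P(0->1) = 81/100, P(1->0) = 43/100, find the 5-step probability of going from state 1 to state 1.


Computing P^5 by matrix multiplication.
P = [[0.1900, 0.8100], [0.4300, 0.5700]]
After raising P to the power 5:
P^5(1,1) = 0.6529

0.6529


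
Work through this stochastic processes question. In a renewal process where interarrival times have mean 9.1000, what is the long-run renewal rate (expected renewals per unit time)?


Long-run renewal rate = 1/E(X)
= 1/9.1000
= 0.1099

0.1099


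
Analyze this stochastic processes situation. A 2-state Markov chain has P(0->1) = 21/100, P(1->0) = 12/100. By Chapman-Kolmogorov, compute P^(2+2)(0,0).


P^4 = P^2 * P^2
Computing via matrix multiplication of the transition matrix.
Entry (0,0) of P^4 = 0.4919

0.4919


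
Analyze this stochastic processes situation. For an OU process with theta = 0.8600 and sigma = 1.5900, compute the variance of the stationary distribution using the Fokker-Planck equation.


Stationary variance = sigma^2 / (2*theta)
= 1.5900^2 / (2*0.8600)
= 2.5281 / 1.7200
= 1.4698

1.4698


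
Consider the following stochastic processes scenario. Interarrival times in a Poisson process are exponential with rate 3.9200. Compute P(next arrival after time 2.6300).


P(X > t) = exp(-lambda * t)
= exp(-3.9200 * 2.6300)
= exp(-10.3096) = 3.3312e-05

3.3312e-05


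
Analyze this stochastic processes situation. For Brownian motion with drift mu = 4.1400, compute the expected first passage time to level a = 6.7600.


Expected first passage time = a/mu
= 6.7600/4.1400
= 1.6329

1.6329


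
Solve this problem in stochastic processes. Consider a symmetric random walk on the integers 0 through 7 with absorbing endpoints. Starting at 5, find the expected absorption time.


For symmetric RW on 0,...,N with absorbing barriers, E(i) = i*(N-i)
E(5) = 5 * 2 = 10

10


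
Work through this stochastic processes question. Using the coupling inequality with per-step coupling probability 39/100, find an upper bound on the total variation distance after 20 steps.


TV distance bound <= (1-delta)^n
= (1 - 0.3900)^20
= 0.6100^20
= 5.0886e-05

5.0886e-05


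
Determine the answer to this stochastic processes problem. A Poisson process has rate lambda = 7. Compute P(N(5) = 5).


P(N(t)=k) = (lambda*t)^k * exp(-lambda*t) / k!
lambda*t = 35
= 35^5 * exp(-35) / 5!
= 52521875 * 6.3051e-16 / 120
= 2.7596e-10

2.7596e-10


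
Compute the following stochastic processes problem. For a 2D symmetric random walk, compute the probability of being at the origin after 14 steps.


P = C(14,7)^2 / 4^14
= 3432^2 / 268435456
= 11778624 / 268435456
= 0.0439

0.0439


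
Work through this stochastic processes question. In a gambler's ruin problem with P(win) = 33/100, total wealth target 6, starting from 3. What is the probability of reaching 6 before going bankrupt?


Gambler's ruin formula:
r = q/p = 0.6700/0.3300 = 2.0303
P(win) = (1 - r^i)/(1 - r^N)
= (1 - 2.0303^3)/(1 - 2.0303^6)
= 0.1067

0.1067


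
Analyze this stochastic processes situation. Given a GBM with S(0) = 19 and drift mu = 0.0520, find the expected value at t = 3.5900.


E[S(t)] = S(0) * exp(mu * t)
= 19 * exp(0.0520 * 3.5900)
= 19 * 1.2052
= 22.8996

22.8996


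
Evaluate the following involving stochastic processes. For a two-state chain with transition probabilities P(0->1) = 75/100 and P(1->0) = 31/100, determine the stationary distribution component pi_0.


Stationary distribution: pi_0 = p10/(p01+p10), pi_1 = p01/(p01+p10)
p01 = 0.7500, p10 = 0.3100
pi_0 = 0.2925

0.2925


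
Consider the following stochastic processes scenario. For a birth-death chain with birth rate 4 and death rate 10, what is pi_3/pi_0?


For birth-death process, pi_n/pi_0 = (lambda/mu)^n
= (4/10)^3
= 0.0640

0.0640


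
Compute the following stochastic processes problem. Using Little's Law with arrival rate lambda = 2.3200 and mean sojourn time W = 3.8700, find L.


Little's Law: L = lambda * W
= 2.3200 * 3.8700
= 8.9784

8.9784


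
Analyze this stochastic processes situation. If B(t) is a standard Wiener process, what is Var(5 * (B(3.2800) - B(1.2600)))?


Var(alpha*(B(t)-B(s))) = alpha^2 * (t-s)
= 5^2 * (3.2800 - 1.2600)
= 25 * 2.0200
= 50.5000

50.5000


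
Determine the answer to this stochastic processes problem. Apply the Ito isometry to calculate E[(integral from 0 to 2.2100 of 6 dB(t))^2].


By Ito isometry: E[(int f dB)^2] = int f^2 dt
= 6^2 * 2.2100
= 36 * 2.2100 = 79.5600

79.5600


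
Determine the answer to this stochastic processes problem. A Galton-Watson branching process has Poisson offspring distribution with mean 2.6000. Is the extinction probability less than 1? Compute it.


Since mu = 2.6000 > 1, extinction prob q < 1.
Solve s = exp(mu*(s-1)) iteratively.
q = 0.0951

0.0951


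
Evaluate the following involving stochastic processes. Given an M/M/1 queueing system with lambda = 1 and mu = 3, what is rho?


rho = lambda/mu
= 1/3
= 0.3333

0.3333


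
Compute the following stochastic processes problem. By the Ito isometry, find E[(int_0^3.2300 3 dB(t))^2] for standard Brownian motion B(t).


By Ito isometry: E[(int f dB)^2] = int f^2 dt
= 3^2 * 3.2300
= 9 * 3.2300 = 29.0700

29.0700


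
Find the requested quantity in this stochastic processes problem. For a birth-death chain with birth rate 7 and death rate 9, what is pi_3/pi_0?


For birth-death process, pi_n/pi_0 = (lambda/mu)^n
= (7/9)^3
= 0.4705

0.4705


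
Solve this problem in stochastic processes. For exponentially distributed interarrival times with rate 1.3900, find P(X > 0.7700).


P(X > t) = exp(-lambda * t)
= exp(-1.3900 * 0.7700)
= exp(-1.0703) = 0.3429

0.3429


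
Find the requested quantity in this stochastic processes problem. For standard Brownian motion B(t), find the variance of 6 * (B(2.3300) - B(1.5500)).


Var(alpha*(B(t)-B(s))) = alpha^2 * (t-s)
= 6^2 * (2.3300 - 1.5500)
= 36 * 0.7800
= 28.0800

28.0800


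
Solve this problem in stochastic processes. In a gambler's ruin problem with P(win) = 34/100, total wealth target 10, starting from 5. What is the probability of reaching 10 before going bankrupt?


Gambler's ruin formula:
r = q/p = 0.6600/0.3400 = 1.9412
P(win) = (1 - r^i)/(1 - r^N)
= (1 - 1.9412^5)/(1 - 1.9412^10)
= 0.0350

0.0350


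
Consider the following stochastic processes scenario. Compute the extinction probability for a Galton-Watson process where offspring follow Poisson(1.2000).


Since mu = 1.2000 > 1, extinction prob q < 1.
Solve s = exp(mu*(s-1)) iteratively.
q = 0.6863

0.6863


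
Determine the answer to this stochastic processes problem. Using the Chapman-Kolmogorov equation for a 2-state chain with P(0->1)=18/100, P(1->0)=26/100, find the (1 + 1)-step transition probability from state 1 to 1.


P^2 = P^1 * P^1
Computing via matrix multiplication of the transition matrix.
Entry (1,1) of P^2 = 0.5944

0.5944


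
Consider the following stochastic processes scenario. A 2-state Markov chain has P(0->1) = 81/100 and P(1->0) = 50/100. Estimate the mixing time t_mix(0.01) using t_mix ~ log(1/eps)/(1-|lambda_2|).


lambda_2 = |1 - p01 - p10| = |1 - 0.8100 - 0.5000| = 0.3100
t_mix ~ log(1/eps)/(1 - |lambda_2|)
= log(100)/(1 - 0.3100) = 4.6052/0.6900
= 6.6742

6.6742


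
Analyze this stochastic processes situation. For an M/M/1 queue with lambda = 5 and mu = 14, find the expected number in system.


rho = 5/14 = 0.3571
L = rho/(1-rho)
= 0.3571/0.6429
= 0.5556

0.5556


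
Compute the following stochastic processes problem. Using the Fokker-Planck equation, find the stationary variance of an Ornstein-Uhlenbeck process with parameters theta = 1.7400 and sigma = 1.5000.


Stationary variance = sigma^2 / (2*theta)
= 1.5000^2 / (2*1.7400)
= 2.2500 / 3.4800
= 0.6466

0.6466


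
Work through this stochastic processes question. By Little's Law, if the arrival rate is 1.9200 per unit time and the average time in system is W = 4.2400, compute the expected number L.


Little's Law: L = lambda * W
= 1.9200 * 4.2400
= 8.1408

8.1408


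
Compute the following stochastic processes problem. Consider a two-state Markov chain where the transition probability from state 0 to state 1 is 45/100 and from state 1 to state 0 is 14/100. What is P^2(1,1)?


Computing P^2 by matrix multiplication.
P = [[0.5500, 0.4500], [0.1400, 0.8600]]
After raising P to the power 2:
P^2(1,1) = 0.8026

0.8026


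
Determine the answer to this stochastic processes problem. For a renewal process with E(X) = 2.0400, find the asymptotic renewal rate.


Long-run renewal rate = 1/E(X)
= 1/2.0400
= 0.4902

0.4902


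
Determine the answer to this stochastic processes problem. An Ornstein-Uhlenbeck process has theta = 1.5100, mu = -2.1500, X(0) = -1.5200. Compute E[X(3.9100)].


E[X(t)] = mu + (X(0) - mu)*exp(-theta*t)
= -2.1500 + (-1.5200 - -2.1500)*exp(-1.5100*3.9100)
= -2.1500 + 0.6300 * 0.0027
= -2.1483

-2.1483


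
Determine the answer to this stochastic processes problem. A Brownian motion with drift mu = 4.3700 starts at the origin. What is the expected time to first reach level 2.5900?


Expected first passage time = a/mu
= 2.5900/4.3700
= 0.5927

0.5927


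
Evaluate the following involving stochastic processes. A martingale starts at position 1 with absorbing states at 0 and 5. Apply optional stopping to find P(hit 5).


By optional stopping theorem: E(M at tau) = M(0) = 1
P(hit 5)*5 + P(hit 0)*0 = 1
P(hit 5) = (1 - 0)/(5 - 0) = 1/5 = 0.2000

0.2000


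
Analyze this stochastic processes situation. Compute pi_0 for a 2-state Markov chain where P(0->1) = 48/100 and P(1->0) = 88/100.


Stationary distribution: pi_0 = p10/(p01+p10), pi_1 = p01/(p01+p10)
p01 = 0.4800, p10 = 0.8800
pi_0 = 0.6471

0.6471
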